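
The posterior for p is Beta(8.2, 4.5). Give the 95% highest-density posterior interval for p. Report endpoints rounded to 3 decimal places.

[0.394, 0.886]

The posterior is unimodal and skewed, so the HPD interval has equal density at both endpoints and is the shortest 95% interval.
Solving f(0.394) = f(0.886) with F(0.886) − F(0.394) = 0.95 gives [0.394, 0.886].
For comparison, the equal-tailed interval is [0.376, 0.872]; the HPD is narrower and shifted toward the mode.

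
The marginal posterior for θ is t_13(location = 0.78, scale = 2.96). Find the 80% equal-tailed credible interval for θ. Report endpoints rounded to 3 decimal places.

The t_13 distribution is symmetric; the 80% interval is 0.78 ± t·2.96 with t_{0.9,13} = 1.350.
Half-width: 1.350 × 2.96 = 3.997.
0.78 − 3.997 = -3.217; 0.78 + 3.997 = 4.777.

[-3.217, 4.777]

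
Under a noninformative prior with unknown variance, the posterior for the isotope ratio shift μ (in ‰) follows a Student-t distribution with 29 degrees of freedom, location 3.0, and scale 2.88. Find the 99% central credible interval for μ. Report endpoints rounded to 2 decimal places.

The t_29 distribution is symmetric; the 99% interval is 3.0 ± t·2.88 with t_{0.995,29} = 2.756.
Half-width: 2.756 × 2.88 = 7.94.
3.0 − 7.94 = -4.94; 3.0 + 7.94 = 10.94.

[-4.94, 10.94]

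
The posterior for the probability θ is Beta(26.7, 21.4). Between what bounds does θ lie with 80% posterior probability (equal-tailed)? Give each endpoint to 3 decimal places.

Posterior: Beta(26.7, 21.4).
Equal-tailed 80% interval: the 0.1 and 0.9 quantiles of Beta(26.7, 21.4).
Posterior mean ≈ 0.555, SD ≈ 0.071; a Normal approximation gives roughly [0.464, 0.646].
Exact: F⁻¹(0.1) = 0.463; F⁻¹(0.9) = 0.646.

[0.463, 0.646]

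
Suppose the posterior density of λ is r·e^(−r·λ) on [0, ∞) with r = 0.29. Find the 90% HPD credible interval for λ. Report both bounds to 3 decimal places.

The exponential density is strictly decreasing on [0, ∞), so the HPD interval is anchored at 0: [0, q] with P(λ ≤ q) = 0.90.
q = −ln(1 − 0.90) / 0.29 = 2.3026 / 0.29 = 7.940.

[0.000, 7.940]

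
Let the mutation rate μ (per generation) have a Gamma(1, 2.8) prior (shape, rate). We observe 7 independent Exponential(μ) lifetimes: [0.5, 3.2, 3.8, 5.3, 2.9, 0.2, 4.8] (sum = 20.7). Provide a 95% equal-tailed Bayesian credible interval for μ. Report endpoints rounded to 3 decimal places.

[0.147, 0.614]

Posterior: Gamma(1+7, 2.8+20.7) = Gamma(8, 23.5) (shape, rate).
Equal-tailed 95% interval: Gamma(8, 23.5) quantiles at 0.025 and 0.975.
Posterior mean ≈ 0.340, SD ≈ 0.120; a Normal approximation gives roughly [0.105, 0.576].
Exact: lower = 0.147; upper = 0.614.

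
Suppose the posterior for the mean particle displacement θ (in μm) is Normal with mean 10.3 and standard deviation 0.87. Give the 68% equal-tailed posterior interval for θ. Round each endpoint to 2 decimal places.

The posterior is symmetric, so the 68% equal-tailed interval is θ = 10.3 ± z·0.87 with z = 0.994.
Half-width: 0.994 × 0.87 = 0.87.
10.3 − 0.87 = 9.43; 10.3 + 0.87 = 11.17.

[9.43, 11.17]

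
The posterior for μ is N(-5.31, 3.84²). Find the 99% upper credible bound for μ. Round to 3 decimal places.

3.623

Need U with P(μ ≤ U) = 0.99: U = -5.31 + z_{0.01}·3.84.
z = 2.326; U = -5.31 + 2.326 × 3.84 = 3.623.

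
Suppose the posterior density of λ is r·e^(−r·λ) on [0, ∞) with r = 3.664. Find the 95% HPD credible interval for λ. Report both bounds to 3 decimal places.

The exponential density is strictly decreasing on [0, ∞), so the HPD interval is anchored at 0: [0, q] with P(λ ≤ q) = 0.95.
q = −ln(1 − 0.95) / 3.664 = 2.9957 / 3.664 = 0.818.

[0.000, 0.818]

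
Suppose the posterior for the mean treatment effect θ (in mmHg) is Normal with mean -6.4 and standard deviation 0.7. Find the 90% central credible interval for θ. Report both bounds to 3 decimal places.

[-7.551, -5.249]

The posterior is symmetric, so the 90% equal-tailed interval is θ = -6.4 ± z·0.7 with z = 1.645.
Half-width: 1.645 × 0.7 = 1.151.
-6.4 − 1.151 = -7.551; -6.4 + 1.151 = -5.249.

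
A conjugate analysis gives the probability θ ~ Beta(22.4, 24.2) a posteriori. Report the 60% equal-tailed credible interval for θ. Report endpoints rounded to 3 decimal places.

Posterior: Beta(22.4, 24.2).
Equal-tailed 60% interval: the 0.2 and 0.8 quantiles of Beta(22.4, 24.2).
Posterior mean ≈ 0.481, SD ≈ 0.072; a Normal approximation gives roughly [0.420, 0.542].
Exact: F⁻¹(0.2) = 0.419; F⁻¹(0.8) = 0.542.

[0.419, 0.542]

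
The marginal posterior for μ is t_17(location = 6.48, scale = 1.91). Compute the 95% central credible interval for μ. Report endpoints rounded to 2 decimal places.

The t_17 distribution is symmetric; the 95% interval is 6.48 ± t·1.91 with t_{0.975,17} = 2.110.
Half-width: 2.110 × 1.91 = 4.03.
6.48 − 4.03 = 2.45; 6.48 + 4.03 = 10.51.

[2.45, 10.51]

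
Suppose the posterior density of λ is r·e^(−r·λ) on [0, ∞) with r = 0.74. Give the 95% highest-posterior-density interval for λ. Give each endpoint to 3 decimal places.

[0.000, 4.048]

The exponential density is strictly decreasing on [0, ∞), so the HPD interval is anchored at 0: [0, q] with P(λ ≤ q) = 0.95.
q = −ln(1 − 0.95) / 0.74 = 2.9957 / 0.74 = 4.048.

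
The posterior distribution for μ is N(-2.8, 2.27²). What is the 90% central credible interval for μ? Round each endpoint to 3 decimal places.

[-6.534, 0.934]

The posterior is symmetric, so the 90% equal-tailed interval is μ = -2.8 ± z·2.27 with z = 1.645.
Half-width: 1.645 × 2.27 = 3.734.
-2.8 − 3.734 = -6.534; -2.8 + 3.734 = 0.934.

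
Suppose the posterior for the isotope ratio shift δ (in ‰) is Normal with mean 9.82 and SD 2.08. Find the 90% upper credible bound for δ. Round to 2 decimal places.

12.49

Need U with P(δ ≤ U) = 0.90: U = 9.82 + z_{0.1}·2.08.
z = 1.282; U = 9.82 + 1.282 × 2.08 = 12.49.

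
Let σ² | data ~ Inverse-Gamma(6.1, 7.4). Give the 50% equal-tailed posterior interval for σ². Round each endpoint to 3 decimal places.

[0.982, 1.719]

Inverse-Gamma(6.1, 7.4) quantiles: F⁻¹(0.25) and F⁻¹(0.75).
Equivalently, 1/σ² ~ Gamma(6.1, rate = 7.4); invert its 0.75 and 0.25 quantiles.
Posterior mean ≈ 1.451, SD ≈ 0.717; a Normal approximation gives roughly [0.968, 1.934].
Exact: lower = 0.982; upper = 1.719.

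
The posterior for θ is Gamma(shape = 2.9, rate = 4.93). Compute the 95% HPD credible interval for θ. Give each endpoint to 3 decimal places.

The posterior is unimodal and skewed, so the HPD interval has equal density at both endpoints and is the shortest 95% interval.
Solving f(0.055) = f(1.266) with F(1.266) − F(0.055) = 0.95 gives [0.055, 1.266].
For comparison, the equal-tailed interval is [0.117, 1.433]; the HPD is narrower and shifted toward the mode.

[0.055, 1.266]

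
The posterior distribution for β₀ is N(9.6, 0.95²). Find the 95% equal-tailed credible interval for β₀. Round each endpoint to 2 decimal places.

The posterior is symmetric, so the 95% equal-tailed interval is β₀ = 9.6 ± z·0.95 with z = 1.960.
Half-width: 1.960 × 0.95 = 1.86.
9.6 − 1.86 = 7.74; 9.6 + 1.86 = 11.46.

[7.74, 11.46]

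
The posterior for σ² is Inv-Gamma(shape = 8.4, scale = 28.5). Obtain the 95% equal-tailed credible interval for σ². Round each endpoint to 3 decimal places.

Inverse-Gamma(8.4, 28.5) quantiles: F⁻¹(0.025) and F⁻¹(0.975).
Equivalently, 1/σ² ~ Gamma(8.4, rate = 28.5); invert its 0.975 and 0.025 quantiles.
Posterior mean ≈ 3.851, SD ≈ 1.522; a Normal approximation gives roughly [0.868, 6.835].
Exact: lower = 1.905; upper = 7.669.

[1.905, 7.669]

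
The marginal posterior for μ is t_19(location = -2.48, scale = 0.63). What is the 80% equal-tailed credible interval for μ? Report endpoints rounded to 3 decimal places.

[-3.316, -1.644]

The t_19 distribution is symmetric; the 80% interval is -2.48 ± t·0.63 with t_{0.9,19} = 1.328.
Half-width: 1.328 × 0.63 = 0.836.
-2.48 − 0.836 = -3.316; -2.48 + 0.836 = -1.644.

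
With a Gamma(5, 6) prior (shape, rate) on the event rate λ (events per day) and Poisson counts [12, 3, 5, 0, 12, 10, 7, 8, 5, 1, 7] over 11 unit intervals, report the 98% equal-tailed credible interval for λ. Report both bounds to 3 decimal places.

Posterior: Gamma(5+70, 6+11) = Gamma(75, 17) (shape, rate).
Equal-tailed 98% interval: Gamma(75, 17) quantiles at 0.01 and 0.99.
Posterior mean ≈ 4.412, SD ≈ 0.509; a Normal approximation gives roughly [3.227, 5.597].
Exact: lower = 3.314; upper = 5.683.

[3.314, 5.683]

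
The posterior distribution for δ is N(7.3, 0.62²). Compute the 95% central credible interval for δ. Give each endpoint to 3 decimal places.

The posterior is symmetric, so the 95% equal-tailed interval is δ = 7.3 ± z·0.62 with z = 1.960.
Half-width: 1.960 × 0.62 = 1.215.
7.3 − 1.215 = 6.085; 7.3 + 1.215 = 8.515.

[6.085, 8.515]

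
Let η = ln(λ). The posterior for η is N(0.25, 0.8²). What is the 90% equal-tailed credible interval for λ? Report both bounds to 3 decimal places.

On the log scale the 90% interval is 0.25 ± 1.645 × 0.8 = [-1.0659, 1.5659].
Exponentiate: [e^-1.0659, e^1.5659] = [0.344, 4.787].

[0.344, 4.787]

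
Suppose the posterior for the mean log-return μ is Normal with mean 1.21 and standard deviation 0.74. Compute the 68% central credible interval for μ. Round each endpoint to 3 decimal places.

The posterior is symmetric, so the 68% equal-tailed interval is μ = 1.21 ± z·0.74 with z = 0.994.
Half-width: 0.994 × 0.74 = 0.736.
1.21 − 0.736 = 0.474; 1.21 + 0.736 = 1.946.

[0.474, 1.946]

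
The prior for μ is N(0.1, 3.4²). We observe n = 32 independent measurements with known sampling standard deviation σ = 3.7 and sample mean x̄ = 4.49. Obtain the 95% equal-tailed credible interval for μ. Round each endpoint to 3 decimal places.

Posterior precision = 1/3.4² + 32/3.7² = 0.0865 + 2.3375 = 2.4240, so posterior SD = 0.6423.
Posterior mean = (0.1/3.4² + 32·4.49/3.7²) / 2.4240 = 4.3333.
Interval: 4.3333 ± 1.960 × 0.6423 → [3.074, 5.592].

[3.074, 5.592]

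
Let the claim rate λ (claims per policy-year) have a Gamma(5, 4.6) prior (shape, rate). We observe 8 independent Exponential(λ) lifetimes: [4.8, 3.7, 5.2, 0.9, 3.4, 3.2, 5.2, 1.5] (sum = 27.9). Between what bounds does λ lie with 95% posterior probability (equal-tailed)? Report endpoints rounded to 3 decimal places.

[0.213, 0.645]

Posterior: Gamma(5+8, 4.6+27.9) = Gamma(13, 32.5) (shape, rate).
Equal-tailed 95% interval: Gamma(13, 32.5) quantiles at 0.025 and 0.975.
Posterior mean ≈ 0.400, SD ≈ 0.111; a Normal approximation gives roughly [0.183, 0.617].
Exact: lower = 0.213; upper = 0.645.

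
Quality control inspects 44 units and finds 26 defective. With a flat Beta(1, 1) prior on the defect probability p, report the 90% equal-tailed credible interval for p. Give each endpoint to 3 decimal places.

[0.467, 0.703]

Posterior: Beta(1+26, 1+18) = Beta(27, 19).
Equal-tailed 90% interval: the 0.05 and 0.95 quantiles of Beta(27, 19).
Posterior mean ≈ 0.587, SD ≈ 0.072; a Normal approximation gives roughly [0.469, 0.705].
Exact: F⁻¹(0.05) = 0.467; F⁻¹(0.95) = 0.703.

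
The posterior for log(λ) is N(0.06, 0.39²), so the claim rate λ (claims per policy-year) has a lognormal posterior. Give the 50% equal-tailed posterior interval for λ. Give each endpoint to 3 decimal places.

On the log scale the 50% interval is 0.06 ± 0.674 × 0.39 = [-0.2031, 0.3231].
Exponentiate: [e^-0.2031, e^0.3231] = [0.816, 1.381].

[0.816, 1.381]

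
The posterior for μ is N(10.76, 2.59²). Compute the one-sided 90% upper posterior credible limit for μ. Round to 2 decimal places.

Need U with P(μ ≤ U) = 0.90: U = 10.76 + z_{0.1}·2.59.
z = 1.282; U = 10.76 + 1.282 × 2.59 = 14.08.

14.08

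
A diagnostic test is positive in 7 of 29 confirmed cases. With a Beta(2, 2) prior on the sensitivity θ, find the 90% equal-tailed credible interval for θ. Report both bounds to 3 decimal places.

[0.155, 0.406]

Posterior: Beta(2+7, 2+22) = Beta(9, 24).
Equal-tailed 90% interval: the 0.05 and 0.95 quantiles of Beta(9, 24).
Posterior mean ≈ 0.273, SD ≈ 0.076; a Normal approximation gives roughly [0.147, 0.398].
Exact: F⁻¹(0.05) = 0.155; F⁻¹(0.95) = 0.406.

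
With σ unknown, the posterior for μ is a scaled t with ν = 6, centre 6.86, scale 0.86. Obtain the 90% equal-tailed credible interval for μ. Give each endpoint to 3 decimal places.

[5.189, 8.531]

The t_6 distribution is symmetric; the 90% interval is 6.86 ± t·0.86 with t_{0.95,6} = 1.943.
Half-width: 1.943 × 0.86 = 1.671.
6.86 − 1.671 = 5.189; 6.86 + 1.671 = 8.531.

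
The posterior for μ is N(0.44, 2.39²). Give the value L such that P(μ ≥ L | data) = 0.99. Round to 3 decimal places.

Need L with P(μ ≥ L) = 0.99: L = 0.44 − z_{0.01}·2.39.
z = 2.326; L = 0.44 − 2.326 × 2.39 = -5.120.

-5.120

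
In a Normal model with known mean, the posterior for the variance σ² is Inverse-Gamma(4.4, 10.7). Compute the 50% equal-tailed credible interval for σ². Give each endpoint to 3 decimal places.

[1.918, 3.733]

Inverse-Gamma(4.4, 10.7) quantiles: F⁻¹(0.25) and F⁻¹(0.75).
Equivalently, 1/σ² ~ Gamma(4.4, rate = 10.7); invert its 0.75 and 0.25 quantiles.
Posterior mean ≈ 3.147, SD ≈ 2.031; a Normal approximation gives roughly [1.777, 4.517].
Exact: lower = 1.918; upper = 3.733.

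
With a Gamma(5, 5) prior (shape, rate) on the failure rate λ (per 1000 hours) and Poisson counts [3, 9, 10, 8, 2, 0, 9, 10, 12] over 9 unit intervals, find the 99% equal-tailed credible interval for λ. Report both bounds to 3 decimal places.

[3.474, 6.508]

Posterior: Gamma(5+63, 5+9) = Gamma(68, 14) (shape, rate).
Equal-tailed 99% interval: Gamma(68, 14) quantiles at 0.005 and 0.995.
Posterior mean ≈ 4.857, SD ≈ 0.589; a Normal approximation gives roughly [3.340, 6.374].
Exact: lower = 3.474; upper = 6.508.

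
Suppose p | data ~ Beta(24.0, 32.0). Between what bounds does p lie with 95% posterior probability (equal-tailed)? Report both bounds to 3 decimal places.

[0.303, 0.559]

Posterior: Beta(24.0, 32.0).
Equal-tailed 95% interval: the 0.025 and 0.975 quantiles of Beta(24.0, 32.0).
Posterior mean ≈ 0.429, SD ≈ 0.066; a Normal approximation gives roughly [0.300, 0.557].
Exact: F⁻¹(0.025) = 0.303; F⁻¹(0.975) = 0.559.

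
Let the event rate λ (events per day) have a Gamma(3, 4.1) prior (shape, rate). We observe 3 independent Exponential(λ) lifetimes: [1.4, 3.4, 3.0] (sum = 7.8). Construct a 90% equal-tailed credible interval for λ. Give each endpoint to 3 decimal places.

[0.220, 0.883]

Posterior: Gamma(3+3, 4.1+7.8) = Gamma(6, 11.9) (shape, rate).
Equal-tailed 90% interval: Gamma(6, 11.9) quantiles at 0.05 and 0.95.
Posterior mean ≈ 0.504, SD ≈ 0.206; a Normal approximation gives roughly [0.166, 0.843].
Exact: lower = 0.220; upper = 0.883.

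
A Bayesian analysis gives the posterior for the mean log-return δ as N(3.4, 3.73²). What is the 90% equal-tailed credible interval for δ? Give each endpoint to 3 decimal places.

[-2.735, 9.535]

The posterior is symmetric, so the 90% equal-tailed interval is δ = 3.4 ± z·3.73 with z = 1.645.
Half-width: 1.645 × 3.73 = 6.135.
3.4 − 6.135 = -2.735; 3.4 + 6.135 = 9.535.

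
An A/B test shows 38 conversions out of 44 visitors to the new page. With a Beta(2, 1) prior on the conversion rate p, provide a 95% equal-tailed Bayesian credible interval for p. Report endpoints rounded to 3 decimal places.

[0.737, 0.937]

Posterior: Beta(2+38, 1+6) = Beta(40, 7).
Equal-tailed 95% interval: the 0.025 and 0.975 quantiles of Beta(40, 7).
Posterior mean ≈ 0.851, SD ≈ 0.051; a Normal approximation gives roughly [0.750, 0.952].
Exact: F⁻¹(0.025) = 0.737; F⁻¹(0.975) = 0.937.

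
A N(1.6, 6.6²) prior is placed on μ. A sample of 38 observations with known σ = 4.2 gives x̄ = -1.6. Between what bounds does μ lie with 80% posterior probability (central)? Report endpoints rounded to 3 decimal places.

Posterior precision = 1/6.6² + 38/4.2² = 0.0230 + 2.1542 = 2.1772, so posterior SD = 0.6777.
Posterior mean = (1.6/6.6² + 38·-1.6/4.2²) / 2.1772 = -1.5663.
Interval: -1.5663 ± 1.282 × 0.6777 → [-2.435, -0.698].

[-2.435, -0.698]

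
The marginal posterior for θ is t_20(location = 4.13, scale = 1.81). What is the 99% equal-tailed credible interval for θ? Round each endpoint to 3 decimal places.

The t_20 distribution is symmetric; the 99% interval is 4.13 ± t·1.81 with t_{0.995,20} = 2.845.
Half-width: 2.845 × 1.81 = 5.150.
4.13 − 5.150 = -1.020; 4.13 + 5.150 = 9.280.

[-1.020, 9.280]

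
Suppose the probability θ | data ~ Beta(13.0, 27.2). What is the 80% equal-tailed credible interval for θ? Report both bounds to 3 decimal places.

[0.231, 0.419]

Posterior: Beta(13.0, 27.2).
Equal-tailed 80% interval: the 0.1 and 0.9 quantiles of Beta(13.0, 27.2).
Posterior mean ≈ 0.323, SD ≈ 0.073; a Normal approximation gives roughly [0.230, 0.417].
Exact: F⁻¹(0.1) = 0.231; F⁻¹(0.9) = 0.419.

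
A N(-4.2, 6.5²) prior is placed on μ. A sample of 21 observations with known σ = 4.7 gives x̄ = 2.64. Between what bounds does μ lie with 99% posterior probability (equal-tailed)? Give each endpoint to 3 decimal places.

[-0.136, 5.083]

Posterior precision = 1/6.5² + 21/4.7² = 0.0237 + 0.9507 = 0.9743, so posterior SD = 1.0131.
Posterior mean = (-4.2/6.5² + 21·2.64/4.7²) / 0.9743 = 2.4738.
Interval: 2.4738 ± 2.576 × 1.0131 → [-0.136, 5.083].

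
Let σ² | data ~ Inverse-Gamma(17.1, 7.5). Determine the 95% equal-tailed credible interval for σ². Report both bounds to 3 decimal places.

[0.287, 0.752]

Inverse-Gamma(17.1, 7.5) quantiles: F⁻¹(0.025) and F⁻¹(0.975).
Equivalently, 1/σ² ~ Gamma(17.1, rate = 7.5); invert its 0.975 and 0.025 quantiles.
Posterior mean ≈ 0.466, SD ≈ 0.120; a Normal approximation gives roughly [0.231, 0.701].
Exact: lower = 0.287; upper = 0.752.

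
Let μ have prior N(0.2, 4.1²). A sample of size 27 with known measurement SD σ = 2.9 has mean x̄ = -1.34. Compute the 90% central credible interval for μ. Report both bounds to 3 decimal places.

Posterior precision = 1/4.1² + 27/2.9² = 0.0595 + 3.2105 = 3.2700, so posterior SD = 0.5530.
Posterior mean = (0.2/4.1² + 27·-1.34/2.9²) / 3.2700 = -1.3120.
Interval: -1.3120 ± 1.645 × 0.5530 → [-2.222, -0.402].

[-2.222, -0.402]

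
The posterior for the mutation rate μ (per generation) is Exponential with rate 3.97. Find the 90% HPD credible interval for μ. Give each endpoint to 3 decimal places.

The exponential density is strictly decreasing on [0, ∞), so the HPD interval is anchored at 0: [0, q] with P(μ ≤ q) = 0.90.
q = −ln(1 − 0.90) / 3.97 = 2.3026 / 3.97 = 0.580.

[0.000, 0.580]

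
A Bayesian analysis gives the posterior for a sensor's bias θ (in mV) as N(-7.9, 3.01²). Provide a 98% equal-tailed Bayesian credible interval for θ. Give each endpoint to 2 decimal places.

The posterior is symmetric, so the 98% equal-tailed interval is θ = -7.9 ± z·3.01 with z = 2.326.
Half-width: 2.326 × 3.01 = 7.00.
-7.9 − 7.00 = -14.90; -7.9 + 7.00 = -0.90.

[-14.90, -0.90]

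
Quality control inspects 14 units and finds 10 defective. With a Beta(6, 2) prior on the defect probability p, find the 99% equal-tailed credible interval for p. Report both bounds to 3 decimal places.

[0.461, 0.920]

Posterior: Beta(6+10, 2+4) = Beta(16, 6).
Equal-tailed 99% interval: the 0.005 and 0.995 quantiles of Beta(16, 6).
Posterior mean ≈ 0.727, SD ≈ 0.093; a Normal approximation gives roughly [0.488, 0.966].
Exact: F⁻¹(0.005) = 0.461; F⁻¹(0.995) = 0.920.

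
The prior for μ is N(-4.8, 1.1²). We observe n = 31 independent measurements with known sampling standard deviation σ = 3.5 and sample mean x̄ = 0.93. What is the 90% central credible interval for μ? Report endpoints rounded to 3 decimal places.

[-1.378, 0.417]

Posterior precision = 1/1.1² + 31/3.5² = 0.8264 + 2.5306 = 3.3571, so posterior SD = 0.5458.
Posterior mean = (-4.8/1.1² + 31·0.93/3.5²) / 3.3571 = -0.4806.
Interval: -0.4806 ± 1.645 × 0.5458 → [-1.378, 0.417].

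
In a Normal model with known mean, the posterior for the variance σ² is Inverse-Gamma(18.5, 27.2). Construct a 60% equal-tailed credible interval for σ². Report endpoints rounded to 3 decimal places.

Inverse-Gamma(18.5, 27.2) quantiles: F⁻¹(0.2) and F⁻¹(0.8).
Equivalently, 1/σ² ~ Gamma(18.5, rate = 27.2); invert its 0.8 and 0.2 quantiles.
Posterior mean ≈ 1.554, SD ≈ 0.383; a Normal approximation gives roughly [1.232, 1.876].
Exact: lower = 1.237; upper = 1.836.

[1.237, 1.836]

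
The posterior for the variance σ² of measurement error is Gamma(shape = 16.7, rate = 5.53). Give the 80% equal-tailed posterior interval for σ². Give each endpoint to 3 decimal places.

[2.120, 3.997]

Posterior: Gamma(shape 16.7, rate 5.53).
Equal-tailed 80% interval: Gamma(16.7, 5.53) quantiles at 0.1 and 0.9.
Posterior mean ≈ 3.020, SD ≈ 0.739; a Normal approximation gives roughly [2.073, 3.967].
Exact: lower = 2.120; upper = 3.997.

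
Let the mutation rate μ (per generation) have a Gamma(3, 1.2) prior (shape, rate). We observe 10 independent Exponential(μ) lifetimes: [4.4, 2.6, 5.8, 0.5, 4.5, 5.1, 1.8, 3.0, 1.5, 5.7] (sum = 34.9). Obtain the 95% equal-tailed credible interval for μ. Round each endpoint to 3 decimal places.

[0.192, 0.581]

Posterior: Gamma(3+10, 1.2+34.9) = Gamma(13, 36.1) (shape, rate).
Equal-tailed 95% interval: Gamma(13, 36.1) quantiles at 0.025 and 0.975.
Posterior mean ≈ 0.360, SD ≈ 0.100; a Normal approximation gives roughly [0.164, 0.556].
Exact: lower = 0.192; upper = 0.581.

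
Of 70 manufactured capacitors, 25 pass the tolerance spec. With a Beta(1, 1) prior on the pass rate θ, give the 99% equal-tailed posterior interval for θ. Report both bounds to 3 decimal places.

Posterior: Beta(1+25, 1+45) = Beta(26, 46).
Equal-tailed 99% interval: the 0.005 and 0.995 quantiles of Beta(26, 46).
Posterior mean ≈ 0.361, SD ≈ 0.056; a Normal approximation gives roughly [0.216, 0.506].
Exact: F⁻¹(0.005) = 0.225; F⁻¹(0.995) = 0.511.

[0.225, 0.511]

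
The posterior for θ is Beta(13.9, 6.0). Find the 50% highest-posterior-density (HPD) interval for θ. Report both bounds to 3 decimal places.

The posterior is unimodal and skewed, so the HPD interval has equal density at both endpoints and is the shortest 50% interval.
Solving f(0.649) = f(0.786) with F(0.786) − F(0.649) = 0.50 gives [0.649, 0.786].
For comparison, the equal-tailed interval is [0.633, 0.771]; the HPD is narrower and shifted toward the mode.

[0.649, 0.786]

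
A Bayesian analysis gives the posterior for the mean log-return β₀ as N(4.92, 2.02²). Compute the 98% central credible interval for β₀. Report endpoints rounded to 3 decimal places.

The posterior is symmetric, so the 98% equal-tailed interval is β₀ = 4.92 ± z·2.02 with z = 2.326.
Half-width: 2.326 × 2.02 = 4.699.
4.92 − 4.699 = 0.221; 4.92 + 4.699 = 9.619.

[0.221, 9.619]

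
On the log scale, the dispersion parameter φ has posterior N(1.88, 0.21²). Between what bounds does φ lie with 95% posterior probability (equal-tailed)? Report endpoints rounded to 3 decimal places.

On the log scale the 95% interval is 1.88 ± 1.960 × 0.21 = [1.4684, 2.2916].
Exponentiate: [e^1.4684, e^2.2916] = [4.342, 9.891].

[4.342, 9.891]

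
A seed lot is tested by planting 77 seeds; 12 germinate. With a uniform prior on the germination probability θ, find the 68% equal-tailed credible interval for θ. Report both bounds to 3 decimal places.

[0.123, 0.206]

Posterior: Beta(1+12, 1+65) = Beta(13, 66).
Equal-tailed 68% interval: the 0.16 and 0.84 quantiles of Beta(13, 66).
Posterior mean ≈ 0.165, SD ≈ 0.041; a Normal approximation gives roughly [0.123, 0.206].
Exact: F⁻¹(0.16) = 0.123; F⁻¹(0.84) = 0.206.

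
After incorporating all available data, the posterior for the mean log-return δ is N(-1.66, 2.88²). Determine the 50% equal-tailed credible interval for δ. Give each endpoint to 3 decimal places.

[-3.603, 0.283]

The posterior is symmetric, so the 50% equal-tailed interval is δ = -1.66 ± z·2.88 with z = 0.674.
Half-width: 0.674 × 2.88 = 1.943.
-1.66 − 1.943 = -3.603; -1.66 + 1.943 = 0.283.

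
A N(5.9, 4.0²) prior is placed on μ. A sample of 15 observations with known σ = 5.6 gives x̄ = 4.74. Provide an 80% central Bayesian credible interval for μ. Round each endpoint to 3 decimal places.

[3.131, 6.617]

Posterior precision = 1/4.0² + 15/5.6² = 0.0625 + 0.4783 = 0.5408, so posterior SD = 1.3598.
Posterior mean = (5.9/4.0² + 15·4.74/5.6²) / 0.5408 = 4.8741.
Interval: 4.8741 ± 1.282 × 1.3598 → [3.131, 6.617].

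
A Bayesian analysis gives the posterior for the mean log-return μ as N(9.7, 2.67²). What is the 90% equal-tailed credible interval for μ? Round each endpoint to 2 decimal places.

[5.31, 14.09]

The posterior is symmetric, so the 90% equal-tailed interval is μ = 9.7 ± z·2.67 with z = 1.645.
Half-width: 1.645 × 2.67 = 4.39.
9.7 − 4.39 = 5.31; 9.7 + 4.39 = 14.09.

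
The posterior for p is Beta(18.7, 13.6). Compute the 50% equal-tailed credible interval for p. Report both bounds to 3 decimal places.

[0.521, 0.639]

Posterior: Beta(18.7, 13.6).
Equal-tailed 50% interval: the 0.25 and 0.75 quantiles of Beta(18.7, 13.6).
Posterior mean ≈ 0.579, SD ≈ 0.086; a Normal approximation gives roughly [0.521, 0.637].
Exact: F⁻¹(0.25) = 0.521; F⁻¹(0.75) = 0.639.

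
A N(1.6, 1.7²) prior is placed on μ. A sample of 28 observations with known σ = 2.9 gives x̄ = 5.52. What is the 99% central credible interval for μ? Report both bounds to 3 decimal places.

Posterior precision = 1/1.7² + 28/2.9² = 0.3460 + 3.3294 = 3.6754, so posterior SD = 0.5216.
Posterior mean = (1.6/1.7² + 28·5.52/2.9²) / 3.6754 = 5.1510.
Interval: 5.1510 ± 2.576 × 0.5216 → [3.807, 6.495].

[3.807, 6.495]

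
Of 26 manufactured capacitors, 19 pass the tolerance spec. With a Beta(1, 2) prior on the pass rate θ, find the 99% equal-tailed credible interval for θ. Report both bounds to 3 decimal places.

[0.455, 0.877]

Posterior: Beta(1+19, 2+7) = Beta(20, 9).
Equal-tailed 99% interval: the 0.005 and 0.995 quantiles of Beta(20, 9).
Posterior mean ≈ 0.690, SD ≈ 0.084; a Normal approximation gives roughly [0.472, 0.907].
Exact: F⁻¹(0.005) = 0.455; F⁻¹(0.995) = 0.877.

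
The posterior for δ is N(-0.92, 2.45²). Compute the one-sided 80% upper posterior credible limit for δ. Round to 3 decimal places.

1.142

Need U with P(δ ≤ U) = 0.80: U = -0.92 + z_{0.2}·2.45.
z = 0.842; U = -0.92 + 0.842 × 2.45 = 1.142.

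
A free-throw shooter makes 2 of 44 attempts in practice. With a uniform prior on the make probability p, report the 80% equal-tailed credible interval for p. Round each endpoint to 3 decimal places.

[0.025, 0.114]

Posterior: Beta(1+2, 1+42) = Beta(3, 43).
Equal-tailed 80% interval: the 0.1 and 0.9 quantiles of Beta(3, 43).
Posterior mean ≈ 0.065, SD ≈ 0.036; a Normal approximation gives roughly [0.019, 0.111].
Exact: F⁻¹(0.1) = 0.025; F⁻¹(0.9) = 0.114.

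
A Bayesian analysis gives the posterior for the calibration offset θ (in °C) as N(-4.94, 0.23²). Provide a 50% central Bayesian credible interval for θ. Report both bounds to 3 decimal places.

[-5.095, -4.785]

The posterior is symmetric, so the 50% equal-tailed interval is θ = -4.94 ± z·0.23 with z = 0.674.
Half-width: 0.674 × 0.23 = 0.155.
-4.94 − 0.155 = -5.095; -4.94 + 0.155 = -4.785.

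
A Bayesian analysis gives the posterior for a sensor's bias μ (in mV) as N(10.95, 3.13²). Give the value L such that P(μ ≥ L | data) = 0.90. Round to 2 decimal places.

Need L with P(μ ≥ L) = 0.90: L = 10.95 − z_{0.1}·3.13.
z = 1.282; L = 10.95 − 1.282 × 3.13 = 6.94.

6.94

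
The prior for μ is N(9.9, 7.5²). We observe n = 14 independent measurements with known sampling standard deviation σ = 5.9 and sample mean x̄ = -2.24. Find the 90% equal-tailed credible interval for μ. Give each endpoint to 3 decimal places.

Posterior precision = 1/7.5² + 14/5.9² = 0.0178 + 0.4022 = 0.4200, so posterior SD = 1.5431.
Posterior mean = (9.9/7.5² + 14·-2.24/5.9²) / 0.4200 = -1.7261.
Interval: -1.7261 ± 1.645 × 1.5431 → [-4.264, 0.812].

[-4.264, 0.812]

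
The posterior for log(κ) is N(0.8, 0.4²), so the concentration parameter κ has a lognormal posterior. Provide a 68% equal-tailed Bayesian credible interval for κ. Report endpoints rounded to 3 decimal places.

On the log scale the 68% interval is 0.8 ± 0.994 × 0.4 = [0.4022, 1.1978].
Exponentiate: [e^0.4022, e^1.1978] = [1.495, 3.313].

[1.495, 3.313]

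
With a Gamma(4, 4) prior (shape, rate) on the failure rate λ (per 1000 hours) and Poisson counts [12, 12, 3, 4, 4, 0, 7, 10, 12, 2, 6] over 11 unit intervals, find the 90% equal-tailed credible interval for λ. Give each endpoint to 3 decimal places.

[4.150, 6.059]

Posterior: Gamma(4+72, 4+11) = Gamma(76, 15) (shape, rate).
Equal-tailed 90% interval: Gamma(76, 15) quantiles at 0.05 and 0.95.
Posterior mean ≈ 5.067, SD ≈ 0.581; a Normal approximation gives roughly [4.111, 6.023].
Exact: lower = 4.150; upper = 6.059.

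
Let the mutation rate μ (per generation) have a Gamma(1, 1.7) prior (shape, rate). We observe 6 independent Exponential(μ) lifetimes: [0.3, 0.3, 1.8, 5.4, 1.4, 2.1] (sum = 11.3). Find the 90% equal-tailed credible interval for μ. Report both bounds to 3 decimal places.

[0.253, 0.911]

Posterior: Gamma(1+6, 1.7+11.3) = Gamma(7, 13.0) (shape, rate).
Equal-tailed 90% interval: Gamma(7, 13.0) quantiles at 0.05 and 0.95.
Posterior mean ≈ 0.538, SD ≈ 0.204; a Normal approximation gives roughly [0.204, 0.873].
Exact: lower = 0.253; upper = 0.911.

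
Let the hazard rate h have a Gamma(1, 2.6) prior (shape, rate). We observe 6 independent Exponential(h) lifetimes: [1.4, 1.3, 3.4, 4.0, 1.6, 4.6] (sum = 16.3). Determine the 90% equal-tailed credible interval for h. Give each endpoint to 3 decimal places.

[0.174, 0.627]

Posterior: Gamma(1+6, 2.6+16.3) = Gamma(7, 18.9) (shape, rate).
Equal-tailed 90% interval: Gamma(7, 18.9) quantiles at 0.05 and 0.95.
Posterior mean ≈ 0.370, SD ≈ 0.140; a Normal approximation gives roughly [0.140, 0.601].
Exact: lower = 0.174; upper = 0.627.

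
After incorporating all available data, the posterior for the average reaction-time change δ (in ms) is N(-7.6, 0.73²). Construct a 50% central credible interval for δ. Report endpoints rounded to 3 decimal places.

[-8.092, -7.108]

The posterior is symmetric, so the 50% equal-tailed interval is δ = -7.6 ± z·0.73 with z = 0.674.
Half-width: 0.674 × 0.73 = 0.492.
-7.6 − 0.492 = -8.092; -7.6 + 0.492 = -7.108.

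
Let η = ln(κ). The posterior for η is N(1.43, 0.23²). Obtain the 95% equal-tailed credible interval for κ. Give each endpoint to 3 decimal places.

[2.662, 6.559]

On the log scale the 95% interval is 1.43 ± 1.960 × 0.23 = [0.9792, 1.8808].
Exponentiate: [e^0.9792, e^1.8808] = [2.662, 6.559].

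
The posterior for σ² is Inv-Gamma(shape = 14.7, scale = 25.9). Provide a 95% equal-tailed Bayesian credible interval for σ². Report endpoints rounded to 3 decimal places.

Inverse-Gamma(14.7, 25.9) quantiles: F⁻¹(0.025) and F⁻¹(0.975).
Equivalently, 1/σ² ~ Gamma(14.7, rate = 25.9); invert its 0.975 and 0.025 quantiles.
Posterior mean ≈ 1.891, SD ≈ 0.530; a Normal approximation gives roughly [0.851, 2.930].
Exact: lower = 1.121; upper = 3.169.

[1.121, 3.169]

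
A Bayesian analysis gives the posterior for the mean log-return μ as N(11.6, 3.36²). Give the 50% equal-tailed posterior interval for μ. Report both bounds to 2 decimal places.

[9.33, 13.87]

The posterior is symmetric, so the 50% equal-tailed interval is μ = 11.6 ± z·3.36 with z = 0.674.
Half-width: 0.674 × 3.36 = 2.27.
11.6 − 2.27 = 9.33; 11.6 + 2.27 = 13.87.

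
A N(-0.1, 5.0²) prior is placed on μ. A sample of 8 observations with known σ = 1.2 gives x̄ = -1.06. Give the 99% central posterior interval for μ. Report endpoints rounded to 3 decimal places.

[-2.142, 0.036]

Posterior precision = 1/5.0² + 8/1.2² = 0.0400 + 5.5556 = 5.5956, so posterior SD = 0.4227.
Posterior mean = (-0.1/5.0² + 8·-1.06/1.2²) / 5.5956 = -1.0531.
Interval: -1.0531 ± 2.576 × 0.4227 → [-2.142, 0.036].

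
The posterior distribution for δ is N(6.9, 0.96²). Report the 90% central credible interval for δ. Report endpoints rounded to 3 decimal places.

The posterior is symmetric, so the 90% equal-tailed interval is δ = 6.9 ± z·0.96 with z = 1.645.
Half-width: 1.645 × 0.96 = 1.579.
6.9 − 1.579 = 5.321; 6.9 + 1.579 = 8.479.

[5.321, 8.479]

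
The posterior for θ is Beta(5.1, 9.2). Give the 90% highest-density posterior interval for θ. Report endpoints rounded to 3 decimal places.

The posterior is unimodal and skewed, so the HPD interval has equal density at both endpoints and is the shortest 90% interval.
Solving f(0.154) = f(0.554) with F(0.554) − F(0.154) = 0.90 gives [0.154, 0.554].
For comparison, the equal-tailed interval is [0.167, 0.570]; the HPD is narrower and shifted toward the mode.

[0.154, 0.554]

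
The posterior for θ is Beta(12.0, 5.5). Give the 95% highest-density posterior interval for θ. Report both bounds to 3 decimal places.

[0.474, 0.886]

The posterior is unimodal and skewed, so the HPD interval has equal density at both endpoints and is the shortest 95% interval.
Solving f(0.474) = f(0.886) with F(0.886) − F(0.474) = 0.95 gives [0.474, 0.886].
For comparison, the equal-tailed interval is [0.458, 0.874]; the HPD is narrower and shifted toward the mode.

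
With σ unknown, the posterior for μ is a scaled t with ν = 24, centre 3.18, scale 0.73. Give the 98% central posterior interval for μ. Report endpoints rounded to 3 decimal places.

[1.361, 4.999]

The t_24 distribution is symmetric; the 98% interval is 3.18 ± t·0.73 with t_{0.99,24} = 2.492.
Half-width: 2.492 × 0.73 = 1.819.
3.18 − 1.819 = 1.361; 3.18 + 1.819 = 4.999.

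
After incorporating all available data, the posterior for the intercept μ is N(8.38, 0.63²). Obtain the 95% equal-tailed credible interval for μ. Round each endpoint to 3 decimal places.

[7.145, 9.615]

The posterior is symmetric, so the 95% equal-tailed interval is μ = 8.38 ± z·0.63 with z = 1.960.
Half-width: 1.960 × 0.63 = 1.235.
8.38 − 1.235 = 7.145; 8.38 + 1.235 = 9.615.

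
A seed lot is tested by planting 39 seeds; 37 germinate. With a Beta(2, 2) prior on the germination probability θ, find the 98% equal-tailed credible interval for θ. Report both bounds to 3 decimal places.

Posterior: Beta(2+37, 2+2) = Beta(39, 4).
Equal-tailed 98% interval: the 0.01 and 0.99 quantiles of Beta(39, 4).
Posterior mean ≈ 0.907, SD ≈ 0.044; a Normal approximation gives roughly [0.805, 1.009].
Exact: F⁻¹(0.01) = 0.780; F⁻¹(0.99) = 0.980.

[0.780, 0.980]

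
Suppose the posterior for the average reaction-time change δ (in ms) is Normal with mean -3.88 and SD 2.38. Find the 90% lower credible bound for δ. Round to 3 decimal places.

-6.930

Need L with P(δ ≥ L) = 0.90: L = -3.88 − z_{0.1}·2.38.
z = 1.282; L = -3.88 − 1.282 × 2.38 = -6.930.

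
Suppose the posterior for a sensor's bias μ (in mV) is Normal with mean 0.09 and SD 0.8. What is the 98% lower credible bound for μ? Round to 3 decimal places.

Need L with P(μ ≥ L) = 0.98: L = 0.09 − z_{0.02}·0.8.
z = 2.054; L = 0.09 − 2.054 × 0.8 = -1.553.

-1.553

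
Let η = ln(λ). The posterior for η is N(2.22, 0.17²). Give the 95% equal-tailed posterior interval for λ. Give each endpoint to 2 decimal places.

On the log scale the 95% interval is 2.22 ± 1.960 × 0.17 = [1.8868, 2.5532].
Exponentiate: [e^1.8868, e^2.5532] = [6.60, 12.85].

[6.60, 12.85]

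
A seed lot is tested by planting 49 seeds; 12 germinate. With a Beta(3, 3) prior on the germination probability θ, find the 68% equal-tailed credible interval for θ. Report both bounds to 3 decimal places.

[0.213, 0.332]

Posterior: Beta(3+12, 3+37) = Beta(15, 40).
Equal-tailed 68% interval: the 0.16 and 0.84 quantiles of Beta(15, 40).
Posterior mean ≈ 0.273, SD ≈ 0.060; a Normal approximation gives roughly [0.214, 0.332].
Exact: F⁻¹(0.16) = 0.213; F⁻¹(0.84) = 0.332.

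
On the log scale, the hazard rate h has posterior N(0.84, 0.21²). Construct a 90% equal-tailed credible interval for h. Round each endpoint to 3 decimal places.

[1.640, 3.272]

On the log scale the 90% interval is 0.84 ± 1.645 × 0.21 = [0.4946, 1.1854].
Exponentiate: [e^0.4946, e^1.1854] = [1.640, 3.272].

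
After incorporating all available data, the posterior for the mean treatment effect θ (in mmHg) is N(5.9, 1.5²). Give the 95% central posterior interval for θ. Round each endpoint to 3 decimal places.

[2.960, 8.840]

The posterior is symmetric, so the 95% equal-tailed interval is θ = 5.9 ± z·1.5 with z = 1.960.
Half-width: 1.960 × 1.5 = 2.940.
5.9 − 2.940 = 2.960; 5.9 + 2.940 = 8.840.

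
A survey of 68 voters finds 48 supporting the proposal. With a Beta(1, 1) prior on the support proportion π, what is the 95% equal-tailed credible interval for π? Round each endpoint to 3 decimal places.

Posterior: Beta(1+48, 1+20) = Beta(49, 21).
Equal-tailed 95% interval: the 0.025 and 0.975 quantiles of Beta(49, 21).
Posterior mean ≈ 0.700, SD ≈ 0.054; a Normal approximation gives roughly [0.593, 0.807].
Exact: F⁻¹(0.025) = 0.588; F⁻¹(0.975) = 0.801.

[0.588, 0.801]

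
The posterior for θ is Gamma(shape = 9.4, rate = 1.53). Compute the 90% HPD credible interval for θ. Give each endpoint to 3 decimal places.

[2.914, 9.265]

The posterior is unimodal and skewed, so the HPD interval has equal density at both endpoints and is the shortest 90% interval.
Solving f(2.914) = f(9.265) with F(9.265) − F(2.914) = 0.90 gives [2.914, 9.265].
For comparison, the equal-tailed interval is [3.259, 9.768]; the HPD is narrower and shifted toward the mode.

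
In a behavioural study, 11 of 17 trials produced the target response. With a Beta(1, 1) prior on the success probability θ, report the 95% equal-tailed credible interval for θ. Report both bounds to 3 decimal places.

[0.410, 0.827]

Posterior: Beta(1+11, 1+6) = Beta(12, 7).
Equal-tailed 95% interval: the 0.025 and 0.975 quantiles of Beta(12, 7).
Posterior mean ≈ 0.632, SD ≈ 0.108; a Normal approximation gives roughly [0.420, 0.843].
Exact: F⁻¹(0.025) = 0.410; F⁻¹(0.975) = 0.827.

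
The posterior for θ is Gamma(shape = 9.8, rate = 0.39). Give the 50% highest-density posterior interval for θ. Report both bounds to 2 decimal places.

[17.77, 28.15]

The posterior is unimodal and skewed, so the HPD interval has equal density at both endpoints and is the shortest 50% interval.
Solving f(17.77) = f(28.15) with F(28.15) − F(17.77) = 0.50 gives [17.77, 28.15].
For comparison, the equal-tailed interval is [19.35, 29.98]; the HPD is narrower and shifted toward the mode.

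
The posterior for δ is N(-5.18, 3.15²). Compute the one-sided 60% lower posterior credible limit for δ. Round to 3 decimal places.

-5.978

Need L with P(δ ≥ L) = 0.60: L = -5.18 − z_{0.4}·3.15.
z = 0.253; L = -5.18 − 0.253 × 3.15 = -5.978.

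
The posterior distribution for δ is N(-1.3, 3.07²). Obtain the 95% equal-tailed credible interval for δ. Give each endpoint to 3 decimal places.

The posterior is symmetric, so the 95% equal-tailed interval is δ = -1.3 ± z·3.07 with z = 1.960.
Half-width: 1.960 × 3.07 = 6.017.
-1.3 − 6.017 = -7.317; -1.3 + 6.017 = 4.717.

[-7.317, 4.717]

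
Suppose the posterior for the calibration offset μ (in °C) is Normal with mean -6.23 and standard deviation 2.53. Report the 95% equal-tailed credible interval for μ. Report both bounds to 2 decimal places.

The posterior is symmetric, so the 95% equal-tailed interval is μ = -6.23 ± z·2.53 with z = 1.960.
Half-width: 1.960 × 2.53 = 4.96.
-6.23 − 4.96 = -11.19; -6.23 + 4.96 = -1.27.

[-11.19, -1.27]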